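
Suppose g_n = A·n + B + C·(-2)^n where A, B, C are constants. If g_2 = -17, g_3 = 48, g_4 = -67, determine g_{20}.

The three given values yield: 2A + B + 4C = -17; 3A + B - 8C = 48; 4A + B + 16C = -67.
Subtracting the first from the second: A - 12C = 65.
Subtracting the second from the third: A + 24C = -115.
Solving: C = -5, A = 5, then B = -7.
Hence g_{20} = 5·20 + (-7) + (-5)·1048576 = -5242787.

-5242787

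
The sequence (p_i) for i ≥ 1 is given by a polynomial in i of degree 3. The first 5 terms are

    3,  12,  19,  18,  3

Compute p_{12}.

-998

1st diffs: 9, 7, -1, -15.
2nd diffs: -2, -8, -14.
3rd diffs: -6, -6 (constant).
Newton forward-difference form: p_i = 3 + 9·C(i-1,1) + (-2)·C(i-1,2) + (-6)·C(i-1,3).
At i = 12: i-1 = 11, so p_{12} = 3 + 99 - 110 - 990 = -998.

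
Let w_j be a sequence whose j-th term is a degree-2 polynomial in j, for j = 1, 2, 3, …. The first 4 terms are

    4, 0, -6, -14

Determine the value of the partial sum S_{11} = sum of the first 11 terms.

-506

1st diffs: -4, -6, -8.
2nd diffs: -2, -2 (constant).
Newton forward-difference form: w_j = 4 + (-4)·C(j-1,1) + (-2)·C(j-1,2).
Continuing: …, -24, -36, -50, -66, …, w_{11} = -126.
Summing j = 1..11 (11 terms) gives -506.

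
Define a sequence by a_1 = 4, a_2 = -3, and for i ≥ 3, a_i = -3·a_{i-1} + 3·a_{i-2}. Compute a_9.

57429

Applying the relation repeatedly:
a_3 = 21  a_4 = -72  a_5 = 279  a_6 = -1053  a_7 = 3996  a_8 = -15147  a_9 = 57429.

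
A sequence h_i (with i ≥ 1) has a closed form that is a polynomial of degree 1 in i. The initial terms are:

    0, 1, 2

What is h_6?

1st diffs: 1, 1 (constant).
So h_i = i - 1.
Evaluating at i = 6 gives h_6 = 5.

5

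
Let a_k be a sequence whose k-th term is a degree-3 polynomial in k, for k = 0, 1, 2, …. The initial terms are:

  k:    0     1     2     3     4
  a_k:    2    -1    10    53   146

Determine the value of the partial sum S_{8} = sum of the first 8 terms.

1976

1st diffs: -3, 11, 43, 93.
2nd diffs: 14, 32, 50.
3rd diffs: 18, 18 (constant).
Newton forward-difference form: a_k = 2 + (-3)·C(k,1) + 14·C(k,2) + 18·C(k,3).
Continuing: 307, 554, 905.
Summing k = 0..7 (8 terms) gives 1976.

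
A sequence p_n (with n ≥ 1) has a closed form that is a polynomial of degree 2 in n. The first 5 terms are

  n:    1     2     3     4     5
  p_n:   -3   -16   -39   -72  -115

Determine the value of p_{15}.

1st diffs: -13, -23, -33, -43.
2nd diffs: -10, -10, -10 (constant).
Newton forward-difference form: p_n = -3 + (-13)·C(n-1,1) + (-10)·C(n-1,2).
At n = 15: n-1 = 14, so p_{15} = -3 - 182 - 910 = -1095.

-1095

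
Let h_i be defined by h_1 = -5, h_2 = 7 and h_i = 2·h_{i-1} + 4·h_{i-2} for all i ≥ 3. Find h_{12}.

Iterate the recurrence:
h_3 = -6;  h_4 = 16;  h_5 = 8;  h_6 = 80;  h_7 = 192;  h_8 = 704;  h_9 = 2176;  h_{10} = 7168;  h_{11} = 23040;  h_{12} = 74752.

74752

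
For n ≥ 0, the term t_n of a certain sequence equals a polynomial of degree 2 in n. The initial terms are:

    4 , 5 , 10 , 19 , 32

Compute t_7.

95

1st diffs: 1, 5, 9, 13.
2nd diffs: 4, 4, 4 (constant).
So t_n = 2n^2 - n + 4.
Evaluating at n = 7 gives t_7 = 95.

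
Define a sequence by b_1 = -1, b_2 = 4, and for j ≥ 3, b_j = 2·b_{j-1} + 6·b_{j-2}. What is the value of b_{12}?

673216

Applying the relation repeatedly:
b_3 = 2, b_4 = 28, b_5 = 68, b_6 = 304, b_7 = 1016, b_8 = 3856, b_9 = 13808, b_{10} = 50752, b_{11} = 184352, b_{12} = 673216.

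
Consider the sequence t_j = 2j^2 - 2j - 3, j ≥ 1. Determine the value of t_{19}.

681

t_{19} = 2·19^2 - 2·19 - 3 = 681.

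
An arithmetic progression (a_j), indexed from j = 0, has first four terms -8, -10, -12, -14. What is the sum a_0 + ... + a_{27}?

-980

Common difference d = -2.
a_j = -8 + (j - 0)·(-2).
a_{27} = -62; S = 28·(-8 + (-62))/2 = -980.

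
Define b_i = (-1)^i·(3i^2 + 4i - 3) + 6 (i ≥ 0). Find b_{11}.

(-1)^11 = -1; 3i^2 + 4i - 3 at i=11 is 404; so b_{11} = -398.

-398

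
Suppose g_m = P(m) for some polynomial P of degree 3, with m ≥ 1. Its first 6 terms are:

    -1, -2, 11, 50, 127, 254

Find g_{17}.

1st diffs: -1, 13, 39, 77, 127.
2nd diffs: 14, 26, 38, 50.
3rd diffs: 12, 12, 12 (constant).
Newton forward-difference form: g_m = -1 + (-1)·C(m-1,1) + 14·C(m-1,2) + 12·C(m-1,3).
At m = 17: m-1 = 16, so g_{17} = -1 - 16 + 1680 + 6720 = 8383.

8383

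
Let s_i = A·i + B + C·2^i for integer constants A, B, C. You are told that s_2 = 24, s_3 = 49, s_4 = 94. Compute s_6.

At i = 2, 3, 4: 2A + B + 4C = 24; 3A + B + 8C = 49; 4A + B + 16C = 94.
Subtracting the first from the second: A + 4C = 25.
Subtracting the second from the third: A + 8C = 45.
Solving: C = 5, A = 5, then B = -6.
So s_i = 5·i + (-6) + 5·2^i; at i=6 this is 344.

344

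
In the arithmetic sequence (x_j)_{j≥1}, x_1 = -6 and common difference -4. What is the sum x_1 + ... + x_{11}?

-286

x_j = -6 + (j - 1)·(-4).
x_{11} = -46; S = 11·(-6 + (-46))/2 = -286.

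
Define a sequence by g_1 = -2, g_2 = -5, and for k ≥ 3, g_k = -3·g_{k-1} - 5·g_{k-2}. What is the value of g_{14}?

157675

Compute successive terms:
g_3 = 25, g_4 = -50, g_5 = 25, …, g_{11} = 16225, g_{12} = -21425, g_{13} = -16850, g_{14} = 157675.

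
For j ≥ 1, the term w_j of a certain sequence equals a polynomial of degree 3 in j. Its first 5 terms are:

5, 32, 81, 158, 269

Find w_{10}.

1st diffs: 27, 49, 77, 111.
2nd diffs: 22, 28, 34.
3rd diffs: 6, 6 (constant).
So w_j = j^3 + 5j^2 + 5j - 6.
Evaluating at j = 10 gives w_{10} = 1544.

1544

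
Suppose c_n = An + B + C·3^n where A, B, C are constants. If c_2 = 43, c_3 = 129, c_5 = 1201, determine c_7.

10913

At n = 2, 3, 5: 2A + B + 9C = 43; 3A + B + 27C = 129; 5A + B + 243C = 1201.
Subtracting the first from the second: A + 18C = 86.
Subtracting the second from the third: 2A + 216C = 1072.
Solving: C = 5, A = -4, then B = 6.
So c_n = -4·n + 6 + 5·3^n; at n=7 this is 10913.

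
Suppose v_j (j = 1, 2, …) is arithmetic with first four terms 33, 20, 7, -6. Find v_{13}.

-123

Common difference d = -13.
v_j = 33 + (j - 1)·(-13).
v_{13} = 33 + 12·(-13) = -123.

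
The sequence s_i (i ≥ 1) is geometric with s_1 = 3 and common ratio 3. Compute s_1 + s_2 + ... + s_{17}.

s_i = 3·3^(i-1).
S = 3·(3^17 - 1)/(3 - 1) = 3·(129140163 - 1)/(2) = 193710243.

193710243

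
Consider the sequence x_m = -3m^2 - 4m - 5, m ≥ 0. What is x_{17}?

-940

x_{17} = -3·17^2 - 4·17 - 5 = -940.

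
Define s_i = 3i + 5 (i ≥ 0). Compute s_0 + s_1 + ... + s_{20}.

735

Over i = 0..20: Σi = 210.
Total = (3)·210 + (5)·21 = 735.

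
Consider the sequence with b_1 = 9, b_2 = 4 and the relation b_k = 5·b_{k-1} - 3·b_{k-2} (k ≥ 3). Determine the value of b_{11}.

Step forward from the initial values:
b_3 = -7, b_4 = -47, b_5 = -214, b_6 = -929, b_7 = -4003, b_8 = -17228, b_9 = -74131, b_{10} = -318971, b_{11} = -1372462.

-1372462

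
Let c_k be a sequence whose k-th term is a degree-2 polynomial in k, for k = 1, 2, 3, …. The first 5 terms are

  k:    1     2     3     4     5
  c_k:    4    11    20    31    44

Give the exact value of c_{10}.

1st diffs: 7, 9, 11, 13.
2nd diffs: 2, 2, 2 (constant).
So c_k = k^2 + 4k - 1.
Evaluating at k = 10 gives c_{10} = 139.

139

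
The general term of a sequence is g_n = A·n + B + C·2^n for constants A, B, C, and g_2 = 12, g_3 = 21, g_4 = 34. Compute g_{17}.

131155

At n = 2, 3, 4: 2A + B + 4C = 12; 3A + B + 8C = 21; 4A + B + 16C = 34.
Subtracting the first from the second: A + 4C = 9.
Subtracting the second from the third: A + 8C = 13.
Solving: C = 1, A = 5, then B = -2.
Hence g_{17} = 5·17 + (-2) + 1·131072 = 131155.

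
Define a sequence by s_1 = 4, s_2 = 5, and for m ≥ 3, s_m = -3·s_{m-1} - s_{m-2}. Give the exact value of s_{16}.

5431444

Compute successive terms:
s_3 = -19; s_4 = 52; s_5 = -137; …; s_{13} = -302684; s_{14} = 792437; s_{15} = -2074627; s_{16} = 5431444.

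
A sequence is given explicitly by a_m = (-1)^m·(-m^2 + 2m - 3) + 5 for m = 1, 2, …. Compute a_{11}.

107

(-1)^11 = -1; -m^2 + 2m - 3 at m=11 is -102; so a_{11} = 107.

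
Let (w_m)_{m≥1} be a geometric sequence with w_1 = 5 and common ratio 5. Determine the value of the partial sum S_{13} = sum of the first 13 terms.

1525878905

w_m = 5·5^(m-1).
S = 5·(5^13 - 1)/(5 - 1) = 5·(1220703125 - 1)/(4) = 1525878905.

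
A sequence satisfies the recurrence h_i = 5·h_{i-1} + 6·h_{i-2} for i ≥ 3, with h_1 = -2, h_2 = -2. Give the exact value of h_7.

-26662

Compute successive terms:
h_3 = -22, h_4 = -122, h_5 = -742, h_6 = -4442, h_7 = -26662.
(Characteristic roots are 6 and -1.)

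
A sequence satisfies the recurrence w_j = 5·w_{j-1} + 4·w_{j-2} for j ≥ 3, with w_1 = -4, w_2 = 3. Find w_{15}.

Iterate the recurrence:
w_3 = -1  w_4 = 7  w_5 = 31  …  w_{12} = 6263047  w_{13} = 35709151  w_{14} = 203597943  w_{15} = 1160826319.

1160826319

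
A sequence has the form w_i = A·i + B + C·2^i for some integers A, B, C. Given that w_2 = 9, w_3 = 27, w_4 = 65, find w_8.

1257

At i = 2, 3, 4: 2A + B + 4C = 9; 3A + B + 8C = 27; 4A + B + 16C = 65.
Subtracting the first from the second: A + 4C = 18.
Subtracting the second from the third: A + 8C = 38.
Solving: C = 5, A = -2, then B = -7.
Therefore w_8 = -16 + (-7) + 5·256 = 1257.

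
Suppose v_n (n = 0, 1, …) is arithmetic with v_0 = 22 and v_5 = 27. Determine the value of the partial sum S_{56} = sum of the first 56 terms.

Common difference d = (27 - 22) / (5 - 0) = 1.
v_n = 22 + (n - 0)·1.
v_{55} = 77; S = 56·(22 + 77)/2 = 2772.

2772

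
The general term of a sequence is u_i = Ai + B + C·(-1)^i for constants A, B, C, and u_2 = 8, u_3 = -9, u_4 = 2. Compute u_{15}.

Plug in i = 2, 3, 4: 2A + B + C = 8; 3A + B - C = -9; 4A + B + C = 2.
Subtracting the first from the second: A - 2C = -17.
Subtracting the second from the third: A + 2C = 11.
Solving: C = 7, A = -3, then B = 7.
Hence u_{15} = -3·15 + 7 + 7·(-1) = -45.

-45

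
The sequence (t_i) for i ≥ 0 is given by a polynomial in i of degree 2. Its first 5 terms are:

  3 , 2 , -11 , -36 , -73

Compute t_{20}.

1st diffs: -1, -13, -25, -37.
2nd diffs: -12, -12, -12 (constant).
Newton forward-difference form: t_i = 3 + (-1)·C(i,1) + (-12)·C(i,2).
At i = 20: i = 20, so t_{20} = 3 - 20 - 2280 = -2297.

-2297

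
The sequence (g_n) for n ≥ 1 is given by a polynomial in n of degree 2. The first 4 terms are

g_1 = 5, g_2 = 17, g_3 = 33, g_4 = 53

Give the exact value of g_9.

213

1st diffs: 12, 16, 20.
2nd diffs: 4, 4 (constant).
Newton forward-difference form: g_n = 5 + 12·C(n-1,1) + 4·C(n-1,2).
At n = 9: n-1 = 8, so g_9 = 5 + 96 + 112 = 213.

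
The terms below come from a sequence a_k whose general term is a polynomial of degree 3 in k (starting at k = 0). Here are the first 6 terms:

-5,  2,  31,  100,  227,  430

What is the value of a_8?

1675

1st diffs: 7, 29, 69, 127, 203.
2nd diffs: 22, 40, 58, 76.
3rd diffs: 18, 18, 18 (constant).
Newton forward-difference form: a_k = -5 + 7·C(k,1) + 22·C(k,2) + 18·C(k,3).
At k = 8: k = 8, so a_8 = -5 + 56 + 616 + 1008 = 1675.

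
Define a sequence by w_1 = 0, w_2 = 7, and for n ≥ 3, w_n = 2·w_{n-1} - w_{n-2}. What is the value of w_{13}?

Step forward from the initial values:
w_3 = 14, w_4 = 21, w_5 = 28, …, w_{10} = 63, w_{11} = 70, w_{12} = 77, w_{13} = 84.
(Characteristic roots are 1 and 1.)

84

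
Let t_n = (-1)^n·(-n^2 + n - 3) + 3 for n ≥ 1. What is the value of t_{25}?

606

(-1)^25 = -1; -n^2 + n - 3 at n=25 is -603; so t_{25} = 606.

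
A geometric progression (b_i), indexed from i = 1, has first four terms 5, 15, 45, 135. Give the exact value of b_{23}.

156905298045

Common ratio r = 3.
b_i = 5·3^(i-1).
b_{23} = 5·3^22 = 156905298045.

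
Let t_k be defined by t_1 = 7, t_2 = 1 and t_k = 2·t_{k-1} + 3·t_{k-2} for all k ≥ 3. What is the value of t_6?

481

Iterate the recurrence:
t_3 = 23  t_4 = 49  t_5 = 167  t_6 = 481.
(Characteristic roots are 3 and -1.)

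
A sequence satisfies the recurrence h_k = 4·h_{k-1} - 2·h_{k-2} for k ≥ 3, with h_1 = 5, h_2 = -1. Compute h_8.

-7512

Applying the relation repeatedly:
h_3 = -14;  h_4 = -54;  h_5 = -188;  h_6 = -644;  h_7 = -2200;  h_8 = -7512.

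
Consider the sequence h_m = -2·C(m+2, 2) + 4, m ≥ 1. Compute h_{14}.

-236

C(16, 2) = 120, so h_{14} = -236.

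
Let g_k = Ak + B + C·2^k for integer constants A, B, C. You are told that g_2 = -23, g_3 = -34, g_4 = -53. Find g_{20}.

-2097221

The three given values yield: 2A + B + 4C = -23; 3A + B + 8C = -34; 4A + B + 16C = -53.
Subtracting the first from the second: A + 4C = -11.
Subtracting the second from the third: A + 8C = -19.
Solving: C = -2, A = -3, then B = -9.
Therefore g_{20} = -60 + (-9) + (-2)·1048576 = -2097221.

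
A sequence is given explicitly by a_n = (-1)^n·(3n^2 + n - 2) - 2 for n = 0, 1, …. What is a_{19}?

-1102

(-1)^19 = -1; 3n^2 + n - 2 at n=19 is 1100; so a_{19} = -1102.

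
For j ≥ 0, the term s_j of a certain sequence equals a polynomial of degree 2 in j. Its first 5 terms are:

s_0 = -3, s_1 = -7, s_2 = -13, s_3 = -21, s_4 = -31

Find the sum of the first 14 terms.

1st diffs: -4, -6, -8, -10.
2nd diffs: -2, -2, -2 (constant).
Newton forward-difference form: s_j = -3 + (-4)·C(j,1) + (-2)·C(j,2).
Continuing: …, -43, -57, -73, -91, …, s_{13} = -211.
Summing j = 0..13 (14 terms) gives -1134.

-1134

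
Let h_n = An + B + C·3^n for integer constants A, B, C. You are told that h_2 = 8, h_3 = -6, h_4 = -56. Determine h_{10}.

-59000

Write the equations: 2A + B + 9C = 8; 3A + B + 27C = -6; 4A + B + 81C = -56.
Subtracting the first from the second: A + 18C = -14.
Subtracting the second from the third: A + 54C = -50.
Solving: C = -1, A = 4, then B = 9.
So h_n = 4·n + 9 + (-1)·3^n; at n=10 this is -59000.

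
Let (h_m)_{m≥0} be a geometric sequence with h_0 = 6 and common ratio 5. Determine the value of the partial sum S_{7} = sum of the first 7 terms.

117186

h_m = 6·5^(m-0).
S = 6·(5^7 - 1)/(5 - 1) = 6·(78125 - 1)/(4) = 117186.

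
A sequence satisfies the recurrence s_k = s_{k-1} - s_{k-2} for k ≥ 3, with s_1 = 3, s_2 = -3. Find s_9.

s_3 = -6; s_4 = -3; s_5 = 3; s_6 = 6; s_7 = 3; s_8 = -3; s_9 = -6.

-6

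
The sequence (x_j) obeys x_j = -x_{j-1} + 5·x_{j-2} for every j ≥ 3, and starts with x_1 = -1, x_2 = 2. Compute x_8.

1082

Iterate the recurrence:
x_3 = -7; x_4 = 17; x_5 = -52; x_6 = 137; x_7 = -397; x_8 = 1082.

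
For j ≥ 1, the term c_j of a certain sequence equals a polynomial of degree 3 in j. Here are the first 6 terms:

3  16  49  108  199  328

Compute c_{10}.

1344

1st diffs: 13, 33, 59, 91, 129.
2nd diffs: 20, 26, 32, 38.
3rd diffs: 6, 6, 6 (constant).
So c_j = j^3 + 4j^2 - 6j + 4.
Evaluating at j = 10 gives c_{10} = 1344.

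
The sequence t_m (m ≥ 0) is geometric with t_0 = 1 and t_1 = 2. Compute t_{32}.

Common ratio r = 2.
t_m = 1·2^(m-0).
t_{32} = 1·2^32 = 4294967296.

4294967296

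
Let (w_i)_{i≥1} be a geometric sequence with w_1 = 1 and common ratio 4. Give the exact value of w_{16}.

w_i = 1·4^(i-1).
w_{16} = 1·4^15 = 1073741824.

1073741824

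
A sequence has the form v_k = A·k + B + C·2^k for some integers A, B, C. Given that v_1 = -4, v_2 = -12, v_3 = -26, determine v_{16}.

-196636

Plug in k = 1, 2, 3: A + B + 2C = -4; 2A + B + 4C = -12; 3A + B + 8C = -26.
Subtracting the first from the second: A + 2C = -8.
Subtracting the second from the third: A + 4C = -14.
Solving: C = -3, A = -2, then B = 4.
Hence v_{16} = -2·16 + 4 + (-3)·65536 = -196636.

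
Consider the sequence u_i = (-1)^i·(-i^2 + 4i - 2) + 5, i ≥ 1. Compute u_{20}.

-317

(-1)^20 = 1; -i^2 + 4i - 2 at i=20 is -322; so u_{20} = -317.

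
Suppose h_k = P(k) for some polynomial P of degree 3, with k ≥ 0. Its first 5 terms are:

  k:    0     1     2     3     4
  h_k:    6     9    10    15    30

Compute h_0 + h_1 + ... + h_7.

1st diffs: 3, 1, 5, 15.
2nd diffs: -2, 4, 10.
3rd diffs: 6, 6 (constant).
So h_k = k^3 - 4k^2 + 6k + 6.
Continuing: 61, 114, 195.
Summing k = 0..7 (8 terms) gives 440.

440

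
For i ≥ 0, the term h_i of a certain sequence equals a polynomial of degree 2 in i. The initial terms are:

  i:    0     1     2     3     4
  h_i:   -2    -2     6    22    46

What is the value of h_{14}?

1st diffs: 0, 8, 16, 24.
2nd diffs: 8, 8, 8 (constant).
Newton forward-difference form: h_i = -2 + 8·C(i,2).
At i = 14: i = 14, so h_{14} = -2 + 728 = 726.

726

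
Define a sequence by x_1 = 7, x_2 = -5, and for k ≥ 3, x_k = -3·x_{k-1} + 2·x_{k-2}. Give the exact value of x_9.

Iterate the recurrence:
x_3 = 29; x_4 = -97; x_5 = 349; x_6 = -1241; x_7 = 4421; x_8 = -15745; x_9 = 56077.

56077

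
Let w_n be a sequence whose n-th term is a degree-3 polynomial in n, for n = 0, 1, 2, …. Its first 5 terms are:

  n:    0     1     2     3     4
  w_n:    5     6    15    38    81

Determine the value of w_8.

1st diffs: 1, 9, 23, 43.
2nd diffs: 8, 14, 20.
3rd diffs: 6, 6 (constant).
Newton forward-difference form: w_n = 5 + 1·C(n,1) + 8·C(n,2) + 6·C(n,3).
At n = 8: n = 8, so w_8 = 5 + 8 + 224 + 336 = 573.

573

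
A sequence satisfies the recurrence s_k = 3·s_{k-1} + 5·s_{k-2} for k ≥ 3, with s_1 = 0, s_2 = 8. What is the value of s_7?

8064

Compute successive terms:
s_3 = 24;  s_4 = 112;  s_5 = 456;  s_6 = 1928;  s_7 = 8064.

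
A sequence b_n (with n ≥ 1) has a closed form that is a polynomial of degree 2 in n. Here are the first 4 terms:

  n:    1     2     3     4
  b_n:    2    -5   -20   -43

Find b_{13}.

-610

1st diffs: -7, -15, -23.
2nd diffs: -8, -8 (constant).
Newton forward-difference form: b_n = 2 + (-7)·C(n-1,1) + (-8)·C(n-1,2).
At n = 13: n-1 = 12, so b_{13} = 2 - 84 - 528 = -610.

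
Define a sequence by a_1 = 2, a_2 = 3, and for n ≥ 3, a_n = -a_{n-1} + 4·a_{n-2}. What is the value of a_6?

15

Applying the relation repeatedly:
a_3 = 5, a_4 = 7, a_5 = 13, a_6 = 15.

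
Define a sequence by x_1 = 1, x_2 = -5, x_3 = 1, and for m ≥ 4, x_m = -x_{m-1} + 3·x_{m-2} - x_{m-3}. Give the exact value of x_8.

Compute successive terms:
x_4 = -17; x_5 = 25; x_6 = -77; x_7 = 169; x_8 = -425.

-425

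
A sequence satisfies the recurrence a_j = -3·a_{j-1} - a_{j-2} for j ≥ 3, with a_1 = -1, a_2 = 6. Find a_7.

Applying the relation repeatedly:
a_3 = -17, a_4 = 45, a_5 = -118, a_6 = 309, a_7 = -809.

-809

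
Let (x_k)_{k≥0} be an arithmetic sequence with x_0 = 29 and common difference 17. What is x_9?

x_k = 29 + (k - 0)·17.
x_9 = 29 + 9·17 = 182.

182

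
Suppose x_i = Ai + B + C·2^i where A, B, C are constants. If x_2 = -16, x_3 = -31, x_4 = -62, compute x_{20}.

At i = 2, 3, 4: 2A + B + 4C = -16; 3A + B + 8C = -31; 4A + B + 16C = -62.
Subtracting the first from the second: A + 4C = -15.
Subtracting the second from the third: A + 8C = -31.
Solving: C = -4, A = 1, then B = -2.
Hence x_{20} = 1·20 + (-2) + (-4)·1048576 = -4194286.

-4194286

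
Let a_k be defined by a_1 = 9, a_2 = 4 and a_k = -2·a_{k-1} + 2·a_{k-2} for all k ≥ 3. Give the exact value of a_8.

-848

Applying the relation repeatedly:
a_3 = 10  a_4 = -12  a_5 = 44  a_6 = -112  a_7 = 312  a_8 = -848.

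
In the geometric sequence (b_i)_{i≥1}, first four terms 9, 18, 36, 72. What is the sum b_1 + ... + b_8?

2295

Common ratio r = 2.
b_i = 9·2^(i-1).
S = 9·(2^8 - 1)/(2 - 1) = 9·(256 - 1)/(1) = 2295.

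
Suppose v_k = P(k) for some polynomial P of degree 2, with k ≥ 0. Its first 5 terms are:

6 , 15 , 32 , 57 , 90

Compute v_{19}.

1st diffs: 9, 17, 25, 33.
2nd diffs: 8, 8, 8 (constant).
Newton forward-difference form: v_k = 6 + 9·C(k,1) + 8·C(k,2).
At k = 19: k = 19, so v_{19} = 6 + 171 + 1368 = 1545.

1545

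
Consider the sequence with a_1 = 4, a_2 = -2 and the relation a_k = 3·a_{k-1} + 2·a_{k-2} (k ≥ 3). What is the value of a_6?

Applying the relation repeatedly:
a_3 = 2;  a_4 = 2;  a_5 = 10;  a_6 = 34.

34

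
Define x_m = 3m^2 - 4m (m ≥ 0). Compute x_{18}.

x_{18} = 3·18^2 - 4·18 = 900.

900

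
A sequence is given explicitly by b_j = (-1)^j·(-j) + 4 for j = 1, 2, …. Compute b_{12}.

-8

(-1)^12 = 1; -j at j=12 is -12; so b_{12} = -8.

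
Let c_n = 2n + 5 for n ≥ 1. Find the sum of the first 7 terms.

Over n = 1..7: Σn = 28.
Total = (2)·28 + (5)·7 = 91.

91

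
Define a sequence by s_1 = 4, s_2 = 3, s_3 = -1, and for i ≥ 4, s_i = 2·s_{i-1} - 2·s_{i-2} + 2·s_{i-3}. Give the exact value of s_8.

12

Iterate the recurrence:
s_4 = 0;  s_5 = 8;  s_6 = 14;  s_7 = 12;  s_8 = 12.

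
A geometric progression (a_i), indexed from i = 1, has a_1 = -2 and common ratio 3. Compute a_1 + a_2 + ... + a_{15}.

-14348906

a_i = (-2)·3^(i-1).
S = (-2)·(3^15 - 1)/(3 - 1) = (-2)·(14348907 - 1)/(2) = -14348906.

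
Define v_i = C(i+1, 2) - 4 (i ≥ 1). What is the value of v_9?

41

C(10, 2) = 45, so v_9 = 41.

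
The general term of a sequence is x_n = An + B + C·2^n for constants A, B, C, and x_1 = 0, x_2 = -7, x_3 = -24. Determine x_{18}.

Write the equations: A + B + 2C = 0; 2A + B + 4C = -7; 3A + B + 8C = -24.
Subtracting the first from the second: A + 2C = -7.
Subtracting the second from the third: A + 4C = -17.
Solving: C = -5, A = 3, then B = 7.
Hence x_{18} = 3·18 + 7 + (-5)·262144 = -1310659.

-1310659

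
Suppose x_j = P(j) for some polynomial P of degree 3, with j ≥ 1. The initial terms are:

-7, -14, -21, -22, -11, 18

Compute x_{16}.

2618

1st diffs: -7, -7, -1, 11, 29.
2nd diffs: 0, 6, 12, 18.
3rd diffs: 6, 6, 6 (constant).
So x_j = j^3 - 6j^2 + 4j - 6.
Evaluating at j = 16 gives x_{16} = 2618.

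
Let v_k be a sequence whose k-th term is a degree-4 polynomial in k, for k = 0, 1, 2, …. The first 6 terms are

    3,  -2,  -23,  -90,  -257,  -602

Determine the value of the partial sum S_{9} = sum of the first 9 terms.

1st diffs: -5, -21, -67, -167, -345.
2nd diffs: -16, -46, -100, -178.
3rd diffs: -30, -54, -78.
4th diffs: -24, -24 (constant).
Newton forward-difference form: v_k = 3 + (-5)·C(k,1) + (-16)·C(k,2) + (-30)·C(k,3) + (-24)·C(k,4).
Continuing: -1227, -2258, -3845.
Summing k = 0..8 (9 terms) gives -8301.

-8301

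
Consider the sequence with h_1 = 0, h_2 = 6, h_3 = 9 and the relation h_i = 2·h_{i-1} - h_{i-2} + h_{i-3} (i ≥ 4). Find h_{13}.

1995

Applying the relation repeatedly:
h_4 = 12  h_5 = 21  h_6 = 39  h_7 = 69  h_8 = 120  h_9 = 210  h_{10} = 369  h_{11} = 648  h_{12} = 1137  h_{13} = 1995.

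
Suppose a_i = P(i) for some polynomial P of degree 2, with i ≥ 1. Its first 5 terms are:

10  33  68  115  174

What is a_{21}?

2750

1st diffs: 23, 35, 47, 59.
2nd diffs: 12, 12, 12 (constant).
Newton forward-difference form: a_i = 10 + 23·C(i-1,1) + 12·C(i-1,2).
At i = 21: i-1 = 20, so a_{21} = 10 + 460 + 2280 = 2750.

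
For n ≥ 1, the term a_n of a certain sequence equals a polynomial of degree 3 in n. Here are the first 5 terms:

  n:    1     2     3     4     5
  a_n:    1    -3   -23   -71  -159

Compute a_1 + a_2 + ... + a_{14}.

1st diffs: -4, -20, -48, -88.
2nd diffs: -16, -28, -40.
3rd diffs: -12, -12 (constant).
So a_n = -2n^3 + 4n^2 - 2n + 1.
Continuing: …, -299, -503, -783, -1151, …, a_{14} = -4731.
Summing n = 1..14 (14 terms) gives -18186.

-18186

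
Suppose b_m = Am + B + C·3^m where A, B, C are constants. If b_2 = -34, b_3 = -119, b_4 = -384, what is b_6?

-3614

The three given values yield: 2A + B + 9C = -34; 3A + B + 27C = -119; 4A + B + 81C = -384.
Subtracting the first from the second: A + 18C = -85.
Subtracting the second from the third: A + 54C = -265.
Solving: C = -5, A = 5, then B = 1.
Hence b_6 = 5·6 + 1 + (-5)·729 = -3614.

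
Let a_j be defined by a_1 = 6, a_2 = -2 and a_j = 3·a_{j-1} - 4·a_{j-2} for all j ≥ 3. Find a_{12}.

-18130

Compute successive terms:
a_3 = -30, a_4 = -82, a_5 = -126, a_6 = -50, a_7 = 354, a_8 = 1262, a_9 = 2370, a_{10} = 2062, a_{11} = -3294, a_{12} = -18130.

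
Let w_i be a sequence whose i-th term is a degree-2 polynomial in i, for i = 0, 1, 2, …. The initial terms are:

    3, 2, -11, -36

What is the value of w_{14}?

1st diffs: -1, -13, -25.
2nd diffs: -12, -12 (constant).
Newton forward-difference form: w_i = 3 + (-1)·C(i,1) + (-12)·C(i,2).
At i = 14: i = 14, so w_{14} = 3 - 14 - 1092 = -1103.

-1103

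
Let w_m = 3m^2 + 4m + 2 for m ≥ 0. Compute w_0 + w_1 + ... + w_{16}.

5066

Over m = 0..16: Σm = 136, Σm² = 1496.
Total = (3)·1496 + (4)·136 + (2)·17 = 5066.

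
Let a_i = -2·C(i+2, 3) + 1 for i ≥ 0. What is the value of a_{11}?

-571

C(13, 3) = 286, so a_{11} = -571.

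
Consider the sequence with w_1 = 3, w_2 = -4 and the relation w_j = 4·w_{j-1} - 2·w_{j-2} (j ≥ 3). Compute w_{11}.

-438112

Iterate the recurrence:
w_3 = -22;  w_4 = -80;  w_5 = -276;  w_6 = -944;  w_7 = -3224;  w_8 = -11008;  w_9 = -37584;  w_{10} = -128320;  w_{11} = -438112.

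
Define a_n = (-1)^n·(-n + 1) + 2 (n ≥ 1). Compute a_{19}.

(-1)^19 = -1; -n + 1 at n=19 is -18; so a_{19} = 20.

20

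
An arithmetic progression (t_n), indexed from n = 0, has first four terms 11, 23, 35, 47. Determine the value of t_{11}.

143

Common difference d = 12.
t_n = 11 + (n - 0)·12.
t_{11} = 11 + 11·12 = 143.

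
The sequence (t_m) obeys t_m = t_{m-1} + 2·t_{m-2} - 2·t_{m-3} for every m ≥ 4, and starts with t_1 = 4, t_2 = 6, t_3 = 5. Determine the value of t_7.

11

Applying the relation repeatedly:
t_4 = 9;  t_5 = 7;  t_6 = 15;  t_7 = 11.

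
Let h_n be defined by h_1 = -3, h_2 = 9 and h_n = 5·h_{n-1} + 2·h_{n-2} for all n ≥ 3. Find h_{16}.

122977130037

Step forward from the initial values:
h_3 = 39; h_4 = 213; h_5 = 1143; …; h_{13} = 793136823; h_{14} = 4260954141; h_{15} = 22891044351; h_{16} = 122977130037.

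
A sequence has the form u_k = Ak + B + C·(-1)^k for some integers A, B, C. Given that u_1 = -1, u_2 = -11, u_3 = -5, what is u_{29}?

Plug in k = 1, 2, 3: A + B - C = -1; 2A + B + C = -11; 3A + B - C = -5.
Subtracting the first from the second: A + 2C = -10.
Subtracting the second from the third: A - 2C = 6.
Solving: C = -4, A = -2, then B = -3.
Therefore u_{29} = -58 + (-3) + (-4)·(-1) = -57.

-57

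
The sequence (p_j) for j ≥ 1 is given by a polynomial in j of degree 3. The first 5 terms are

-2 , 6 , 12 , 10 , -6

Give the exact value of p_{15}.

1st diffs: 8, 6, -2, -16.
2nd diffs: -2, -8, -14.
3rd diffs: -6, -6 (constant).
Newton forward-difference form: p_j = -2 + 8·C(j-1,1) + (-2)·C(j-1,2) + (-6)·C(j-1,3).
At j = 15: j-1 = 14, so p_{15} = -2 + 112 - 182 - 2184 = -2256.

-2256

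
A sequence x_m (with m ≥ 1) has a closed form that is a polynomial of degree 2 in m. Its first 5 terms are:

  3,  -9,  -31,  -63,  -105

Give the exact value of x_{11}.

-567

1st diffs: -12, -22, -32, -42.
2nd diffs: -10, -10, -10 (constant).
Newton forward-difference form: x_m = 3 + (-12)·C(m-1,1) + (-10)·C(m-1,2).
At m = 11: m-1 = 10, so x_{11} = 3 - 120 - 450 = -567.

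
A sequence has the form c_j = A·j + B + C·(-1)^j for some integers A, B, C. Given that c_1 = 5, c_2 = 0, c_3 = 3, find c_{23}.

-17

Write the equations: A + B - C = 5; 2A + B + C = 0; 3A + B - C = 3.
Subtracting the first from the second: A + 2C = -5.
Subtracting the second from the third: A - 2C = 3.
Solving: C = -2, A = -1, then B = 4.
Hence c_{23} = -1·23 + 4 + (-2)·(-1) = -17.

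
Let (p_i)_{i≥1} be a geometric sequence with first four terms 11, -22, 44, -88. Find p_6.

-352

Common ratio r = -2.
p_i = 11·(-2)^(i-1).
p_6 = 11·(-2)^5 = -352.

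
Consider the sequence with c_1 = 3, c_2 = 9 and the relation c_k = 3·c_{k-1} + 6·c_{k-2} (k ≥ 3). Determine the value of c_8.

Step forward from the initial values:
c_3 = 45; c_4 = 189; c_5 = 837; c_6 = 3645; c_7 = 15957; c_8 = 69741.

69741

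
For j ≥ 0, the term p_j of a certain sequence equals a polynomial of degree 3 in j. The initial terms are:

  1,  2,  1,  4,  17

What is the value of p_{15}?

2536

1st diffs: 1, -1, 3, 13.
2nd diffs: -2, 4, 10.
3rd diffs: 6, 6 (constant).
Newton forward-difference form: p_j = 1 + 1·C(j,1) + (-2)·C(j,2) + 6·C(j,3).
At j = 15: j = 15, so p_{15} = 1 + 15 - 210 + 2730 = 2536.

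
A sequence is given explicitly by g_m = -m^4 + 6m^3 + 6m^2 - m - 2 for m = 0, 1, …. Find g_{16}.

-39442

g_{16} = -1·16^4 + 6·16^3 + 6·16^2 - 1·16 - 2 = -39442.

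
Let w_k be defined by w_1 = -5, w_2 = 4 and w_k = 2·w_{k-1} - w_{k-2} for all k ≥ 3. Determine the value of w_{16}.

130

w_3 = 13, w_4 = 22, w_5 = 31, …, w_{13} = 103, w_{14} = 112, w_{15} = 121, w_{16} = 130.
(Characteristic roots are 1 and 1.)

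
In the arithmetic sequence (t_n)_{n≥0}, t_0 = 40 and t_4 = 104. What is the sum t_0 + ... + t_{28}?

Common difference d = (104 - 40) / (4 - 0) = 16.
t_n = 40 + (n - 0)·16.
t_{28} = 488; S = 29·(40 + 488)/2 = 7656.

7656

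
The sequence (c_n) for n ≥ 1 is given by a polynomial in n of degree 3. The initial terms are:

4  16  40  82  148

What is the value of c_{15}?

3448

1st diffs: 12, 24, 42, 66.
2nd diffs: 12, 18, 24.
3rd diffs: 6, 6 (constant).
So c_n = n^3 + 5n - 2.
Evaluating at n = 15 gives c_{15} = 3448.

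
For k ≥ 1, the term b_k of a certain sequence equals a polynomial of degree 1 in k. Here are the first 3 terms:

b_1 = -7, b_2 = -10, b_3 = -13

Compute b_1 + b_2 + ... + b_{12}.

1st diffs: -3, -3 (constant).
So b_k = -3k - 4.
Continuing: …, -16, -19, -22, -25, …, b_{12} = -40.
Summing k = 1..12 (12 terms) gives -282.

-282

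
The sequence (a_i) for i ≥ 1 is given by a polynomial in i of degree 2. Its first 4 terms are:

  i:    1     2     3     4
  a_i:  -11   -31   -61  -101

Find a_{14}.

1st diffs: -20, -30, -40.
2nd diffs: -10, -10 (constant).
Newton forward-difference form: a_i = -11 + (-20)·C(i-1,1) + (-10)·C(i-1,2).
At i = 14: i-1 = 13, so a_{14} = -11 - 260 - 780 = -1051.

-1051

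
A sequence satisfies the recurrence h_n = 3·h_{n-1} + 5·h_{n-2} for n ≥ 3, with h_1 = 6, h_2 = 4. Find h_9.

197778

Iterate the recurrence:
h_3 = 42; h_4 = 146; h_5 = 648; h_6 = 2674; h_7 = 11262; h_8 = 47156; h_9 = 197778.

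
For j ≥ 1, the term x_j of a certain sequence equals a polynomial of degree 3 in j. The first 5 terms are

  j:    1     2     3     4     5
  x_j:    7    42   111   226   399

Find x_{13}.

5311

1st diffs: 35, 69, 115, 173.
2nd diffs: 34, 46, 58.
3rd diffs: 12, 12 (constant).
So x_j = 2j^3 + 5j^2 + 6j - 6.
Evaluating at j = 13 gives x_{13} = 5311.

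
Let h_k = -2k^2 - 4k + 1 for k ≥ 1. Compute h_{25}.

-1349

h_{25} = -2·25^2 - 4·25 + 1 = -1349.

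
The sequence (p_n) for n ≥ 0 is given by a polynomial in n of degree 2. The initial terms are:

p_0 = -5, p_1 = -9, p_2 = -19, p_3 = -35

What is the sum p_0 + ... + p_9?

1st diffs: -4, -10, -16.
2nd diffs: -6, -6 (constant).
So p_n = -3n^2 - n - 5.
Continuing: …, -57, -85, -119, -159, …, p_9 = -257.
Summing n = 0..9 (10 terms) gives -950.

-950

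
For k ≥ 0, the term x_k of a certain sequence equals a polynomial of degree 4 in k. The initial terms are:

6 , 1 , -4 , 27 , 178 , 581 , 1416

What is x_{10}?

14356

1st diffs: -5, -5, 31, 151, 403, 835.
2nd diffs: 0, 36, 120, 252, 432.
3rd diffs: 36, 84, 132, 180.
4th diffs: 48, 48, 48 (constant).
So x_k = 2k^4 - 6k^3 + 4k^2 - 5k + 6.
Evaluating at k = 10 gives x_{10} = 14356.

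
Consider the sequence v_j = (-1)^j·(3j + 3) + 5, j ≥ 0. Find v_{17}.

-49

(-1)^17 = -1; 3j + 3 at j=17 is 54; so v_{17} = -49.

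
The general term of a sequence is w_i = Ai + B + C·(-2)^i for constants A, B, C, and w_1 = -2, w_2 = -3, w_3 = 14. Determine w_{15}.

At i = 1, 2, 3: A + B - 2C = -2; 2A + B + 4C = -3; 3A + B - 8C = 14.
Subtracting the first from the second: A + 6C = -1.
Subtracting the second from the third: A - 12C = 17.
Solving: C = -1, A = 5, then B = -9.
So w_i = 5·i + (-9) + (-1)·(-2)^i; at i=15 this is 32834.

32834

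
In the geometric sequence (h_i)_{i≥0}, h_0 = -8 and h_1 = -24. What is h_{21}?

Common ratio r = 3.
h_i = (-8)·3^(i-0).
h_{21} = (-8)·3^21 = -83682825624.

-83682825624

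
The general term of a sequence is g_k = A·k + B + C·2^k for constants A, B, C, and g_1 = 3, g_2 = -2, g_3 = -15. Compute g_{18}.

Plug in k = 1, 2, 3: A + B + 2C = 3; 2A + B + 4C = -2; 3A + B + 8C = -15.
Subtracting the first from the second: A + 2C = -5.
Subtracting the second from the third: A + 4C = -13.
Solving: C = -4, A = 3, then B = 8.
Hence g_{18} = 3·18 + 8 + (-4)·262144 = -1048514.

-1048514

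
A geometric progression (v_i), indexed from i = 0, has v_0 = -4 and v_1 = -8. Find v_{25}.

Common ratio r = 2.
v_i = (-4)·2^(i-0).
v_{25} = (-4)·2^25 = -134217728.

-134217728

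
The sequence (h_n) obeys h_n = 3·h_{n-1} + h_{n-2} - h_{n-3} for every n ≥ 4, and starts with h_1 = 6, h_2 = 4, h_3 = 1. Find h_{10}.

-32

Applying the relation repeatedly:
h_4 = 1; h_5 = 0; h_6 = 0; h_7 = -1; h_8 = -3; h_9 = -10; h_{10} = -32.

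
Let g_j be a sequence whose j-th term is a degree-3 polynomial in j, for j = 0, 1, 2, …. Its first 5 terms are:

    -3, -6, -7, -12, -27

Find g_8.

1st diffs: -3, -1, -5, -15.
2nd diffs: 2, -4, -10.
3rd diffs: -6, -6 (constant).
So g_j = -j^3 + 4j^2 - 6j - 3.
Evaluating at j = 8 gives g_8 = -307.

-307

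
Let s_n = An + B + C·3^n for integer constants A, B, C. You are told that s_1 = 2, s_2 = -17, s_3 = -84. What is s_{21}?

At n = 1, 2, 3: A + B + 3C = 2; 2A + B + 9C = -17; 3A + B + 27C = -84.
Subtracting the first from the second: A + 6C = -19.
Subtracting the second from the third: A + 18C = -67.
Solving: C = -4, A = 5, then B = 9.
Hence s_{21} = 5·21 + 9 + (-4)·10460353203 = -41841412698.

-41841412698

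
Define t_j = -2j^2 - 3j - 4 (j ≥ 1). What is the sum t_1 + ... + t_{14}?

-2401

Over j = 1..14: Σj = 105, Σj² = 1015.
Total = (-2)·1015 + (-3)·105 + (-4)·14 = -2401.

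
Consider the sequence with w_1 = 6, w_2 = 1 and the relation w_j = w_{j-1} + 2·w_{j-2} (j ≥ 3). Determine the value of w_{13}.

9561

w_3 = 13;  w_4 = 15;  w_5 = 41;  …;  w_{10} = 1191;  w_{11} = 2393;  w_{12} = 4775;  w_{13} = 9561.
(Characteristic roots are 2 and -1.)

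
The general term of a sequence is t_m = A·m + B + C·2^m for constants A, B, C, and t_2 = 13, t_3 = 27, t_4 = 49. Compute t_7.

Write the equations: 2A + B + 4C = 13; 3A + B + 8C = 27; 4A + B + 16C = 49.
Subtracting the first from the second: A + 4C = 14.
Subtracting the second from the third: A + 8C = 22.
Solving: C = 2, A = 6, then B = -7.
Hence t_7 = 6·7 + (-7) + 2·128 = 291.

291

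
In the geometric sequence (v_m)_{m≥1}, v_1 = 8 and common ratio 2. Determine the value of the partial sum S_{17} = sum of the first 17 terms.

1048568

v_m = 8·2^(m-1).
S = 8·(2^17 - 1)/(2 - 1) = 8·(131072 - 1)/(1) = 1048568.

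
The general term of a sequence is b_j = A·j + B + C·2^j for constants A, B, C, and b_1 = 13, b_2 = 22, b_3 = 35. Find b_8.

556

Write the equations: A + B + 2C = 13; 2A + B + 4C = 22; 3A + B + 8C = 35.
Subtracting the first from the second: A + 2C = 9.
Subtracting the second from the third: A + 4C = 13.
Solving: C = 2, A = 5, then B = 4.
Therefore b_8 = 40 + 4 + 2·256 = 556.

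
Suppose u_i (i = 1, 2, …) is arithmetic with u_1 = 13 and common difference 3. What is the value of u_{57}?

181

u_i = 13 + (i - 1)·3.
u_{57} = 13 + 56·3 = 181.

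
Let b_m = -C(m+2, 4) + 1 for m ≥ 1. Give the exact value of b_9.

C(11, 4) = 330, so b_9 = -329.

-329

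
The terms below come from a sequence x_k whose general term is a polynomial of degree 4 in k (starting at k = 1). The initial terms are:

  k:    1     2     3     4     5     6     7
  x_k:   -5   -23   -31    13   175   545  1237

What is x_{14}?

1st diffs: -18, -8, 44, 162, 370, 692.
2nd diffs: 10, 52, 118, 208, 322.
3rd diffs: 42, 66, 90, 114.
4th diffs: 24, 24, 24 (constant).
Newton forward-difference form: x_k = -5 + (-18)·C(k-1,1) + 10·C(k-1,2) + 42·C(k-1,3) + 24·C(k-1,4).
At k = 14: k-1 = 13, so x_{14} = -5 - 234 + 780 + 12012 + 17160 = 29713.

29713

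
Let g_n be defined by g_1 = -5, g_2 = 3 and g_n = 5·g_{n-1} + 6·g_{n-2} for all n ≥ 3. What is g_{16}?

Step forward from the initial values:
g_3 = -15, g_4 = -57, g_5 = -375, …, g_{13} = -621937815, g_{14} = -3731626857, g_{15} = -22389761175, g_{16} = -134338567017.
(Characteristic roots are 6 and -1.)

-134338567017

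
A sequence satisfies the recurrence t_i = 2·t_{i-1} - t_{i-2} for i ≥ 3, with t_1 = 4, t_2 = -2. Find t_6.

-26

Compute successive terms:
t_3 = -8, t_4 = -14, t_5 = -20, t_6 = -26.
(Characteristic roots are 1 and 1.)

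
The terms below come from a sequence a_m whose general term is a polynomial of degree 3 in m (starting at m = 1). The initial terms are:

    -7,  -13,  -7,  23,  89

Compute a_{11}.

1913

1st diffs: -6, 6, 30, 66.
2nd diffs: 12, 24, 36.
3rd diffs: 12, 12 (constant).
Newton forward-difference form: a_m = -7 + (-6)·C(m-1,1) + 12·C(m-1,2) + 12·C(m-1,3).
At m = 11: m-1 = 10, so a_{11} = -7 - 60 + 540 + 1440 = 1913.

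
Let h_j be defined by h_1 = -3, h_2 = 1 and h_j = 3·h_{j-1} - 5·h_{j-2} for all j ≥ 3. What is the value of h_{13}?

Compute successive terms:
h_3 = 18;  h_4 = 49;  h_5 = 57;  …;  h_{10} = 3001;  h_{11} = 13593;  h_{12} = 25774;  h_{13} = 9357.

9357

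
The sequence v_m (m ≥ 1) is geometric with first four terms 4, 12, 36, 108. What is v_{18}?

516560652

Common ratio r = 3.
v_m = 4·3^(m-1).
v_{18} = 4·3^17 = 516560652.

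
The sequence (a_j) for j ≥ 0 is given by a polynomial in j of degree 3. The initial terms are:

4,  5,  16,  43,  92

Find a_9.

1st diffs: 1, 11, 27, 49.
2nd diffs: 10, 16, 22.
3rd diffs: 6, 6 (constant).
Newton forward-difference form: a_j = 4 + 1·C(j,1) + 10·C(j,2) + 6·C(j,3).
At j = 9: j = 9, so a_9 = 4 + 9 + 360 + 504 = 877.

877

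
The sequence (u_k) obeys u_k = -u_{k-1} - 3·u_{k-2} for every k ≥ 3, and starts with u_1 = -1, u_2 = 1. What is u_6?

Step forward from the initial values:
u_3 = 2;  u_4 = -5;  u_5 = -1;  u_6 = 16.

16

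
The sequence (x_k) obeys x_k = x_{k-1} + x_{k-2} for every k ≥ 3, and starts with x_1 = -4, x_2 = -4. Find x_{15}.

x_3 = -8, x_4 = -12, x_5 = -20, …, x_{12} = -576, x_{13} = -932, x_{14} = -1508, x_{15} = -2440.

-2440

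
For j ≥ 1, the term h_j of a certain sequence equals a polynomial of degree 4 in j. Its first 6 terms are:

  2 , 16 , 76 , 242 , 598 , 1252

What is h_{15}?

50248

1st diffs: 14, 60, 166, 356, 654.
2nd diffs: 46, 106, 190, 298.
3rd diffs: 60, 84, 108.
4th diffs: 24, 24 (constant).
Newton forward-difference form: h_j = 2 + 14·C(j-1,1) + 46·C(j-1,2) + 60·C(j-1,3) + 24·C(j-1,4).
At j = 15: j-1 = 14, so h_{15} = 2 + 196 + 4186 + 21840 + 24024 = 50248.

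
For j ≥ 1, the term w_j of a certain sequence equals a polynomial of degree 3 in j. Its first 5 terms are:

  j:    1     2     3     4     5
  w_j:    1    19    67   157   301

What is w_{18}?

12547

1st diffs: 18, 48, 90, 144.
2nd diffs: 30, 42, 54.
3rd diffs: 12, 12 (constant).
Newton forward-difference form: w_j = 1 + 18·C(j-1,1) + 30·C(j-1,2) + 12·C(j-1,3).
At j = 18: j-1 = 17, so w_{18} = 1 + 306 + 4080 + 8160 = 12547.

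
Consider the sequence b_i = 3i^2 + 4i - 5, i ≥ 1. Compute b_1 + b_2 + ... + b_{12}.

Over i = 1..12: Σi = 78, Σi² = 650.
Total = (3)·650 + (4)·78 + (-5)·12 = 2202.

2202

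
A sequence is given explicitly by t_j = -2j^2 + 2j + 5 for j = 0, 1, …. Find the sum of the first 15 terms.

Over j = 0..14: Σj = 105, Σj² = 1015.
Total = (-2)·1015 + (2)·105 + (5)·15 = -1745.

-1745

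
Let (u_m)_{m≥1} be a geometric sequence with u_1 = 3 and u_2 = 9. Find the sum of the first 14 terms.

Common ratio r = 3.
u_m = 3·3^(m-1).
S = 3·(3^14 - 1)/(3 - 1) = 3·(4782969 - 1)/(2) = 7174452.

7174452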